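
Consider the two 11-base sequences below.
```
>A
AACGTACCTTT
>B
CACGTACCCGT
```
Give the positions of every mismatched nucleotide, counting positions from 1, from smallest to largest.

Differences at position 1 (A→C), position 9 (T→C), position 10 (T→G).

1, 9, 10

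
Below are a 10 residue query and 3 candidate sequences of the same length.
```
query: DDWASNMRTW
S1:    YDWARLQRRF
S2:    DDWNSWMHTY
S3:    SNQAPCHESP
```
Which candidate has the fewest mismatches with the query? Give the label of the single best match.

S2

S1 differs at 6 residues; S2 differs at 4 residues; S3 differs at 9 residues. The closest is S2.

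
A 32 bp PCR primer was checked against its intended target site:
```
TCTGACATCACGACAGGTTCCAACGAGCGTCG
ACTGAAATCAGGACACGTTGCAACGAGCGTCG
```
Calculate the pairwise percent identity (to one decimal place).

Mismatches at positions 1, 6, 11, 16, 20 (1-based): 5 of 32.
Identical positions: 27/32 = 84.38% → 84.4%.

84.4%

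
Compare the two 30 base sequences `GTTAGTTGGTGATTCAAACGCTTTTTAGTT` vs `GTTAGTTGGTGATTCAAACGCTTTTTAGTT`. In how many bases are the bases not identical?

No positions differ; the sequences are identical.

0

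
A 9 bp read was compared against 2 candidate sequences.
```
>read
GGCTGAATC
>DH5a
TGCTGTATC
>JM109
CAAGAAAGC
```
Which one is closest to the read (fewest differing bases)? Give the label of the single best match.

Hamming distances to read — DH5a: 2; JM109: 6.
Smallest is DH5a with 2 mismatches.

DH5a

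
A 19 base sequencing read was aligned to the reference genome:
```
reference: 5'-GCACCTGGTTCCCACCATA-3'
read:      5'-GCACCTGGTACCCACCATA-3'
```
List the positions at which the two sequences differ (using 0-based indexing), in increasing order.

9

Scanning 0-based: 9: T/A.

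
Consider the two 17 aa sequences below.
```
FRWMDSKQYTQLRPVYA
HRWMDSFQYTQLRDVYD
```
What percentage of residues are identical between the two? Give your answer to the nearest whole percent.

Mismatches at positions 1, 7, 14, 17 (1-based): 4 of 17.
Identical positions: 13/17 = 76.47% → 76%.

76%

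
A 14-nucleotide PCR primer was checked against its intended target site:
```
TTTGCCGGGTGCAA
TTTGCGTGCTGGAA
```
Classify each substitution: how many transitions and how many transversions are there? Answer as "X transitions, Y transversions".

0 transitions, 4 transversions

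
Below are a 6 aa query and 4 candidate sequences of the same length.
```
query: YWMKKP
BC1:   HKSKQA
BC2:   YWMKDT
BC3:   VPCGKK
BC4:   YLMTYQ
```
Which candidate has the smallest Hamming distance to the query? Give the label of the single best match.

BC1 differs at 5 residues; BC2 differs at 2 residues; BC3 differs at 5 residues; BC4 differs at 4 residues. The closest is BC2.

BC2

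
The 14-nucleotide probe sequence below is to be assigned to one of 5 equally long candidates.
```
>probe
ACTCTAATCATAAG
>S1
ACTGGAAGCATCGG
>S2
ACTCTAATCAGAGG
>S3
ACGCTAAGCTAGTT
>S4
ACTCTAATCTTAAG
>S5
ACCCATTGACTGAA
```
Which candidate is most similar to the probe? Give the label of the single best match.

Hamming distances to probe — S1: 5; S2: 2; S3: 7; S4: 1; S5: 9.
Smallest is S4 with 1 mismatch.

S4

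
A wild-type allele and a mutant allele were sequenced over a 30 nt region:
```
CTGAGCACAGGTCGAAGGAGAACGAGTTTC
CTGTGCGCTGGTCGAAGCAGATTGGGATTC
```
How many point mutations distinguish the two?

8

The sequences differ at sites 4, 7, 9, 18, 22, 23, 25, 27 (1-based) — 8 in total.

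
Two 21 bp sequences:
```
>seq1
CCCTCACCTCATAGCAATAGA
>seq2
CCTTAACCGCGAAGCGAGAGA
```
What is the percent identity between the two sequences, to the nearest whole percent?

67%

Mismatches at positions 3, 5, 9, 11, 12, 16, 18 (1-based): 7 of 21.
Identical positions: 14/21 = 66.67% → 67%.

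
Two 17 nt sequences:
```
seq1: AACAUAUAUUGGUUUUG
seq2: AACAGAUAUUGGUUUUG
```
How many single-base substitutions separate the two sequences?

The sequences differ at positions 5 (1-based) — 1 in total.

1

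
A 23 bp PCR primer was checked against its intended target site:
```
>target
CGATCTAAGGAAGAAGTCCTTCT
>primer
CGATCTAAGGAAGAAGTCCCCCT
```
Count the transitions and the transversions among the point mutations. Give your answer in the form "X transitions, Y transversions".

2 transitions, 0 transversions

Transitions (purine↔purine or pyrimidine↔pyrimidine): 20 T→C, 21 T→C.
Transversions (purine↔pyrimidine): none.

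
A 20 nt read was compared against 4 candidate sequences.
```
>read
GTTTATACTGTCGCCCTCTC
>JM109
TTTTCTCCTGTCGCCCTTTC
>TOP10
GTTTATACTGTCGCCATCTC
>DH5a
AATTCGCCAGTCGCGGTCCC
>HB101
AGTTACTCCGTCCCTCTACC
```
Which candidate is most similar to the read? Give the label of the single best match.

JM109 differs at 4 sites; TOP10 differs at 1 site; DH5a differs at 9 sites; HB101 differs at 9 sites. The closest is TOP10.

TOP10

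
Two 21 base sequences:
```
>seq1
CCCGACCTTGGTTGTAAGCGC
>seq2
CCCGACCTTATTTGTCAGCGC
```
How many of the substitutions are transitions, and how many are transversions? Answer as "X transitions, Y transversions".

Transitions (purine↔purine or pyrimidine↔pyrimidine): 10 G→A.
Transversions (purine↔pyrimidine): 11 G→T, 16 A→C.

1 transition, 2 transversions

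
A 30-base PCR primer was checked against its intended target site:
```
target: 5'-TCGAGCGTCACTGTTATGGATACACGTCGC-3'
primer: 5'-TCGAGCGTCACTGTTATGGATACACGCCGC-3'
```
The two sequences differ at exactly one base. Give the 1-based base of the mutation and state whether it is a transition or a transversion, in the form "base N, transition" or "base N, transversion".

base 27, transition

The sequences differ only at base 27: T→C (pyrimidine→pyrimidine), a transition.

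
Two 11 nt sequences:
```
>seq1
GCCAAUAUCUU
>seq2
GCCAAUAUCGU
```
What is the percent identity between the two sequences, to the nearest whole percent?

91%

Mismatch at position 10 (1-based): 1 of 11.
Identical positions: 10/11 = 90.91% → 91%.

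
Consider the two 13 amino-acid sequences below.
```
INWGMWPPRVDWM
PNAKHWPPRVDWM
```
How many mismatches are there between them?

4

The sequences differ at positions 1, 3, 4, 5 (1-based) — 4 in total.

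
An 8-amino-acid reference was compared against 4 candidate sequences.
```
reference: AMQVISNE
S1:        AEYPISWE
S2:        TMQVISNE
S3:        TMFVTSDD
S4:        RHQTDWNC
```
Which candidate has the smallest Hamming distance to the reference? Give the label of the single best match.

S2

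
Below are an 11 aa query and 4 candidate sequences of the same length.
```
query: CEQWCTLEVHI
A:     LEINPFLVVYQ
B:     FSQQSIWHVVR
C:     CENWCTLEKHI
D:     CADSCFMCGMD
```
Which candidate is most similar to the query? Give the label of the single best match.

C

A differs at 8 positions; B differs at 9 positions; C differs at 2 positions; D differs at 9 positions. The closest is C.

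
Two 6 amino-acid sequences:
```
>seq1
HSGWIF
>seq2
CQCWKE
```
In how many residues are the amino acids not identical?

5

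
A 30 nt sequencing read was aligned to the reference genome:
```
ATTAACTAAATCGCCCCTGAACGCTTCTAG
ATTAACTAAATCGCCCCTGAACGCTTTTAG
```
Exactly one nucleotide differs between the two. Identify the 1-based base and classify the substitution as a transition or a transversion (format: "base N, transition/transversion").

base 27, transition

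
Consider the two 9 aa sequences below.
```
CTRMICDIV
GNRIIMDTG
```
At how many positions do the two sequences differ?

6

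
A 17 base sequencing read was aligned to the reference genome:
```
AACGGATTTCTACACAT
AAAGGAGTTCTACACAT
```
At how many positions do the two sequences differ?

2

Comparing position by position, 2 positions differ: 3 (C/A), 7 (T/G).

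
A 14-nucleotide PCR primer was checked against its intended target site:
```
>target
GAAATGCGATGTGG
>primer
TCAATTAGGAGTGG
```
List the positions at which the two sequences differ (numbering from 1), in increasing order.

Scanning 1-based: 1: G/T; 2: A/C; 6: G/T; 7: C/A; 9: A/G; 10: T/A.

1, 2, 6, 7, 9, 10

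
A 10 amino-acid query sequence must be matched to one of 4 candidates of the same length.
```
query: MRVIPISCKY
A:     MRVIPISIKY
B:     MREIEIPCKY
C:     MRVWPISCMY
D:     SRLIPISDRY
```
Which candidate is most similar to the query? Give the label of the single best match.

A

A differs at 1 position; B differs at 3 positions; C differs at 2 positions; D differs at 4 positions. The closest is A.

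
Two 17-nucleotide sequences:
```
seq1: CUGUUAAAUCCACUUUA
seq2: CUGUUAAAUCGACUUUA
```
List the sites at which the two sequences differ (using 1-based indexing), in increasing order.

11

Differences at site 11 (C→G).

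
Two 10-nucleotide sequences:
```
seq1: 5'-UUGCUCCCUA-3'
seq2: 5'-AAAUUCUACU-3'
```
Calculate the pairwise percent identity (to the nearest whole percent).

8 positions differ (1, 2, 3, 4, 7, 8, 9, 10), so 2 of 10 match: 2/10 = 20%.

20%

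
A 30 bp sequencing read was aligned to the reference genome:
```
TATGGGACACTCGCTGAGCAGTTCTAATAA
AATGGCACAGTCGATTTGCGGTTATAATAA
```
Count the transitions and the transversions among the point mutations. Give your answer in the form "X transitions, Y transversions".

1 transition, 7 transversions

Mismatches (1-based):
site 1: T→A (pyrimidine→purine, transversion)
site 6: G→C (purine→pyrimidine, transversion)
site 10: C→G (pyrimidine→purine, transversion)
site 14: C→A (pyrimidine→purine, transversion)
site 16: G→T (purine→pyrimidine, transversion)
site 17: A→T (purine→pyrimidine, transversion)
site 20: A→G (purine→purine, transition)
site 24: C→A (pyrimidine→purine, transversion)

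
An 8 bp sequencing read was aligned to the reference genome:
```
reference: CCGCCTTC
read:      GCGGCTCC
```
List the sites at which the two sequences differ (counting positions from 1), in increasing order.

Differences at site 1 (C→G), site 4 (C→G), site 7 (T→C).

1, 4, 7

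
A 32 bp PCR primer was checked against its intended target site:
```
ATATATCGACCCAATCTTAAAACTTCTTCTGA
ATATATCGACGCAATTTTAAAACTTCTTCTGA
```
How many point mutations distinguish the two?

Comparing position by position, 2 sites differ: 11 (C/G), 16 (C/T).

2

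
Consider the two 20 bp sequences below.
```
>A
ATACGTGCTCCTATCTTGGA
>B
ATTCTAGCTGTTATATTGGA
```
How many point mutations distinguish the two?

Comparing position by position, 6 positions differ: 3 (A/T), 5 (G/T), 6 (T/A), 10 (C/G), 11 (C/T), 15 (C/A).

6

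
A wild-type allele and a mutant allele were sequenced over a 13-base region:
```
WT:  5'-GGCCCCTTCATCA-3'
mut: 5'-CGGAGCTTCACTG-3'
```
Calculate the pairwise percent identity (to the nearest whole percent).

Mismatches at positions 1, 3, 4, 5, 11, 12, 13 (1-based): 7 of 13.
Identical positions: 6/13 = 46.15% → 46%.

46%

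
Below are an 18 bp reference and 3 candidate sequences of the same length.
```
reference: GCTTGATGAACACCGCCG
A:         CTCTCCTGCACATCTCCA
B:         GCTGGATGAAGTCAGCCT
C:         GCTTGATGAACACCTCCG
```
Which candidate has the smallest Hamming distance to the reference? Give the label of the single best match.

C

A differs at 9 positions; B differs at 5 positions; C differs at 1 position. The closest is C.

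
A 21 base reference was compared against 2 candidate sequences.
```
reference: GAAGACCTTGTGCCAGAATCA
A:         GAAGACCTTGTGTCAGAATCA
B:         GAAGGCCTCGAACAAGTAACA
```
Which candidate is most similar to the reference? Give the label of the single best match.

A

A differs at 1 base; B differs at 7 bases. The closest is A.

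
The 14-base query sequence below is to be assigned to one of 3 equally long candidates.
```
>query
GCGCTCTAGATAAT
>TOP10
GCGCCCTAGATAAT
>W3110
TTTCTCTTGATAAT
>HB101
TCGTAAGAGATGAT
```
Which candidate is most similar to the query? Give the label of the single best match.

TOP10

Hamming distances to query — TOP10: 1; W3110: 4; HB101: 6.
Smallest is TOP10 with 1 mismatch.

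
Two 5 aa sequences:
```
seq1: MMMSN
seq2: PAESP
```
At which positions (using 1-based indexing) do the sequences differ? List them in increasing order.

Differences at position 1 (M→P), position 2 (M→A), position 3 (M→E), position 5 (N→P).

1, 2, 3, 5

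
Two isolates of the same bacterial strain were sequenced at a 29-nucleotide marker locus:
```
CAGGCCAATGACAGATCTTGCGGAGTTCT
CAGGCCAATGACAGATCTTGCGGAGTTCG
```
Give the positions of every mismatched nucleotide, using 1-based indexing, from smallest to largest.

29

Scanning 1-based: 29: T/G.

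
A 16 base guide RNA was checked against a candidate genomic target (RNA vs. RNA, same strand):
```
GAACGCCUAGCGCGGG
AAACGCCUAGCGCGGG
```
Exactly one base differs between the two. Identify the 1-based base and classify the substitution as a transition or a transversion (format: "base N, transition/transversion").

base 1, transition

Base 1 changes G→A. G is a purine and A is a purine, so this is a transition.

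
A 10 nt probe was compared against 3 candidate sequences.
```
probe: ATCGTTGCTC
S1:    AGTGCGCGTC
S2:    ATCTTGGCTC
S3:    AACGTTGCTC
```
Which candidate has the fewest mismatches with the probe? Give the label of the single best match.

Hamming distances to probe — S1: 6; S2: 2; S3: 1.
Smallest is S3 with 1 mismatch.

S3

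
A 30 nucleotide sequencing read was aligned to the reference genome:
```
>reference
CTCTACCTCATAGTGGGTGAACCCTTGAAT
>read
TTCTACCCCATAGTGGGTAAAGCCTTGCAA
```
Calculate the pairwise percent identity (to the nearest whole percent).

6 positions differ (1, 8, 19, 22, 28, 30), so 24 of 30 match: 24/30 = 80%.

80%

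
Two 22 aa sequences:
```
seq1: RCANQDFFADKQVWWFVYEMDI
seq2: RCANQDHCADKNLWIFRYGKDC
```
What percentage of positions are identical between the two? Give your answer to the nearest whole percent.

Mismatches at positions 7, 8, 12, 13, 15, 17, 19, 20, 22 (1-based): 9 of 22.
Identical positions: 13/22 = 59.09% → 59%.

59%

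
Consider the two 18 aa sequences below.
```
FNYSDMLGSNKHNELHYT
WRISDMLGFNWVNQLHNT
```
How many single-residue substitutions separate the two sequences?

The sequences differ at residues 1, 2, 3, 9, 11, 12, 14, 17 (1-based) — 8 in total.

8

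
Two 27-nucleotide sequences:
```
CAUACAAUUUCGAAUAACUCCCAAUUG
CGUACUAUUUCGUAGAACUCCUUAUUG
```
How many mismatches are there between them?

The sequences differ at positions 2, 6, 13, 15, 22, 23 (1-based) — 6 in total.

6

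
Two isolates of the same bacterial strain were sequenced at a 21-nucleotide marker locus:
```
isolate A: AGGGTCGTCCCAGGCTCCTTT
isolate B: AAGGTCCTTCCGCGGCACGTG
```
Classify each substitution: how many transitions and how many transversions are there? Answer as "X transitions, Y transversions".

Transitions (purine↔purine or pyrimidine↔pyrimidine): 2 G→A, 9 C→T, 12 A→G, 16 T→C.
Transversions (purine↔pyrimidine): 7 G→C, 13 G→C, 15 C→G, 17 C→A, 19 T→G, 21 T→G.

4 transitions, 6 transversions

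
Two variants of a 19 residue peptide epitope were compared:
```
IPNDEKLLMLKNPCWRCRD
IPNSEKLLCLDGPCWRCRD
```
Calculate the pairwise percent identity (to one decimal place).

78.9%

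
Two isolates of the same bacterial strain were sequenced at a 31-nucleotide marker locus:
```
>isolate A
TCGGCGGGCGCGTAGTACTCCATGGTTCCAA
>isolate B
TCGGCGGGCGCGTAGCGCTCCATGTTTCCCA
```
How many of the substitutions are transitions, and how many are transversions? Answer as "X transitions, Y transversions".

2 transitions, 2 transversions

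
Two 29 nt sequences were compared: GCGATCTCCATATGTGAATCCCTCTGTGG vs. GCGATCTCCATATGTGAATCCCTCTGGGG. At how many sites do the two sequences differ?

Comparing position by position, 1 site differs: 27 (T/G).

1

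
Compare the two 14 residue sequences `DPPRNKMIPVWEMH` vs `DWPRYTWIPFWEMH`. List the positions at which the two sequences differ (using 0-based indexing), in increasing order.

Differences at position 1 (P→W), position 4 (N→Y), position 5 (K→T), position 6 (M→W), position 9 (V→F).

1, 4, 5, 6, 9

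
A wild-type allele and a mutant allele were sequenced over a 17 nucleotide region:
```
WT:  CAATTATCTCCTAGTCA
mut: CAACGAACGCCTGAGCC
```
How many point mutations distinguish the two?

Comparing position by position, 8 positions differ: 4 (T/C), 5 (T/G), 7 (T/A), 9 (T/G), 13 (A/G), 14 (G/A), 15 (T/G), 17 (A/C).

8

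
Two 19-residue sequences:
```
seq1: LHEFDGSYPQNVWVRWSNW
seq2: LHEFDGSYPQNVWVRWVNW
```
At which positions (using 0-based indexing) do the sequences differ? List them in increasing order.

Differences at position 16 (S→V).

16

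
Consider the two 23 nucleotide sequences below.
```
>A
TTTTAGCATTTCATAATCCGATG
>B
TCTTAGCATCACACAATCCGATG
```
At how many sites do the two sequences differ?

4

Mismatches (1-based): site 2: T→C; site 10: T→C; site 11: T→A; site 14: T→C.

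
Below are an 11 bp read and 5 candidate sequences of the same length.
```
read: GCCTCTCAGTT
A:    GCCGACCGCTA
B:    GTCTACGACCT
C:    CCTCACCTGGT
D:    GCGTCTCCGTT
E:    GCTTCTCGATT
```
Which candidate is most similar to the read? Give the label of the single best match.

D

A differs at 6 positions; B differs at 6 positions; C differs at 7 positions; D differs at 2 positions; E differs at 3 positions. The closest is D.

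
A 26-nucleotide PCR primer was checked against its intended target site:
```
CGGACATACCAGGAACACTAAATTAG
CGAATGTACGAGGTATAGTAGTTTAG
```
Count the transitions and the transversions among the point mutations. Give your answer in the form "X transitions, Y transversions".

5 transitions, 4 transversions

Transitions (purine↔purine or pyrimidine↔pyrimidine): 3 G→A, 5 C→T, 6 A→G, 16 C→T, 21 A→G.
Transversions (purine↔pyrimidine): 10 C→G, 14 A→T, 18 C→G, 22 A→T.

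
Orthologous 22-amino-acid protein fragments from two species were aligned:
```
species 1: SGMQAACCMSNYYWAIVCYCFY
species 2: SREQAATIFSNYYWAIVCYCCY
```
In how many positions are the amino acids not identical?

Comparing position by position, 6 positions differ: 2 (G/R), 3 (M/E), 7 (C/T), 8 (C/I), 9 (M/F), 21 (F/C).

6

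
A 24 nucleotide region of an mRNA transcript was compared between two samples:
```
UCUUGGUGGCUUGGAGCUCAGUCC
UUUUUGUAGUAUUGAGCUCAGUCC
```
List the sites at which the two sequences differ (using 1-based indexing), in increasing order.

Scanning 1-based: 2: C/U; 5: G/U; 8: G/A; 10: C/U; 11: U/A; 13: G/U.

2, 5, 8, 10, 11, 13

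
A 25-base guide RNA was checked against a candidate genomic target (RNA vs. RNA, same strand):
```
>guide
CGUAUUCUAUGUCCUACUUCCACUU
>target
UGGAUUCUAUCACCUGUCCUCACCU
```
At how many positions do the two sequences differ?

10

Comparing position by position, 10 positions differ: 1 (C/U), 3 (U/G), 11 (G/C), 12 (U/A), 16 (A/G), 17 (C/U), 18 (U/C), 19 (U/C), 20 (C/U), 24 (U/C).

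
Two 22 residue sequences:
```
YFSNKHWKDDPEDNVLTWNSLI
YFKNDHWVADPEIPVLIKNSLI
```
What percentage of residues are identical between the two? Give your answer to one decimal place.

63.6%

8 positions differ (3, 5, 8, 9, 13, 14, 17, 18), so 14 of 22 match: 14/22 = 63.64%.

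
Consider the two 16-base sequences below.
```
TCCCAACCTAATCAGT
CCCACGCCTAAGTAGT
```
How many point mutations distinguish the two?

Mismatches (1-based): base 1: T→C; base 4: C→A; base 5: A→C; base 6: A→G; base 12: T→G; base 13: C→T.

6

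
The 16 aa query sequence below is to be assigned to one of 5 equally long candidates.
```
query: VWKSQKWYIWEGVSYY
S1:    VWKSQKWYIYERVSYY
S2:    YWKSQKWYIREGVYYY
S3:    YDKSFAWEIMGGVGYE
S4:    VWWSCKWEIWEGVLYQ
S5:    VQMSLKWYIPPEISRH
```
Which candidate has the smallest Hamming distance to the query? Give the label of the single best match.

S1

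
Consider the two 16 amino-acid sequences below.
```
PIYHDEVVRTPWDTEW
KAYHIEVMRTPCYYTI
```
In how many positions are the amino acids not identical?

9

Comparing position by position, 9 positions differ: 1 (P/K), 2 (I/A), 5 (D/I), 8 (V/M), 12 (W/C), 13 (D/Y), 14 (T/Y), 15 (E/T), 16 (W/I).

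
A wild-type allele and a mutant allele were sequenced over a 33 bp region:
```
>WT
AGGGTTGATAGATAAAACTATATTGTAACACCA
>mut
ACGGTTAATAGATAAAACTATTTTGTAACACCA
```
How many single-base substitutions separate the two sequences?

3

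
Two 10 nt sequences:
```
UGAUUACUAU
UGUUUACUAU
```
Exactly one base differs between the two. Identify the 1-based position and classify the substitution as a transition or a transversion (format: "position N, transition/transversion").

The sequences differ only at position 3: A→U (purine→pyrimidine), a transversion.

position 3, transversion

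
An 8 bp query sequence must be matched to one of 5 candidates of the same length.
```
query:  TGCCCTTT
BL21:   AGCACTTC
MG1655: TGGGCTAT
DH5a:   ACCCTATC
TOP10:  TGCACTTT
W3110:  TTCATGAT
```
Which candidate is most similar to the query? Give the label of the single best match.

TOP10

Hamming distances to query — BL21: 3; MG1655: 3; DH5a: 5; TOP10: 1; W3110: 5.
Smallest is TOP10 with 1 mismatch.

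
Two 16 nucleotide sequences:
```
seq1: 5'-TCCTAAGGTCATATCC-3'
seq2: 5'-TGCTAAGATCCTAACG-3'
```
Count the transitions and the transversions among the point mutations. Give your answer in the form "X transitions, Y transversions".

1 transition, 4 transversions

Mismatches (1-based):
position 2: C→G (pyrimidine→purine, transversion)
position 8: G→A (purine→purine, transition)
position 11: A→C (purine→pyrimidine, transversion)
position 14: T→A (pyrimidine→purine, transversion)
position 16: C→G (pyrimidine→purine, transversion)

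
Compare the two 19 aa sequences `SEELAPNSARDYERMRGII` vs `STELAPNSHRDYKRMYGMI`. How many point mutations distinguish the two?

The sequences differ at residues 2, 9, 13, 16, 18 (1-based) — 5 in total.

5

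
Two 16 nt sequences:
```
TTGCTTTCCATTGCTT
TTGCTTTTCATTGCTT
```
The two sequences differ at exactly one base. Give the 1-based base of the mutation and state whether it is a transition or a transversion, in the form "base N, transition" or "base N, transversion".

base 8, transition

Base 8 changes C→T. C is a pyrimidine and T is a pyrimidine, so this is a transition.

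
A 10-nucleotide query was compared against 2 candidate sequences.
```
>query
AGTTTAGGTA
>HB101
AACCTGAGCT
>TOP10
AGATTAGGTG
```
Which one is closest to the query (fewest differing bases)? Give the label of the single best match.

HB101 differs at 7 bases; TOP10 differs at 2 bases. The closest is TOP10.

TOP10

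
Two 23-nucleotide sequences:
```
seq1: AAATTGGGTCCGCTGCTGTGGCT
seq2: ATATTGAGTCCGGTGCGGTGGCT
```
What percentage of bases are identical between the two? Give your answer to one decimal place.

Mismatches at positions 2, 7, 13, 17 (1-based): 4 of 23.
Identical positions: 19/23 = 82.61% → 82.6%.

82.6%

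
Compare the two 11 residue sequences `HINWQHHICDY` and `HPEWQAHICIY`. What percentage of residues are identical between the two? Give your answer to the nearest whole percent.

64%

Mismatches at positions 2, 3, 6, 10 (1-based): 4 of 11.
Identical positions: 7/11 = 63.64% → 64%.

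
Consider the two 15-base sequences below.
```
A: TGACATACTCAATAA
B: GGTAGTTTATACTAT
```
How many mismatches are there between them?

10

Comparing position by position, 10 bases differ: 1 (T/G), 3 (A/T), 4 (C/A), 5 (A/G), 7 (A/T), 8 (C/T), 9 (T/A), 10 (C/T), 12 (A/C), 15 (A/T).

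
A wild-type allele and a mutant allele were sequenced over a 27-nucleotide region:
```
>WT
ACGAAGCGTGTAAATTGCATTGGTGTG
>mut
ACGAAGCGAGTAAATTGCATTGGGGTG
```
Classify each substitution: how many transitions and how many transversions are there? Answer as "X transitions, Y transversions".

0 transitions, 2 transversions

Mismatches (1-based):
base 9: T→A (pyrimidine→purine, transversion)
base 24: T→G (pyrimidine→purine, transversion)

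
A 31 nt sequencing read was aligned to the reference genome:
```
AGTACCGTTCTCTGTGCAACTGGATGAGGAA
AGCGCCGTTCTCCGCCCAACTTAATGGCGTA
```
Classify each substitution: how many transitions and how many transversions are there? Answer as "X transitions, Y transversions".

Mismatches (1-based):
base 3: T→C (pyrimidine→pyrimidine, transition)
base 4: A→G (purine→purine, transition)
base 13: T→C (pyrimidine→pyrimidine, transition)
base 15: T→C (pyrimidine→pyrimidine, transition)
base 16: G→C (purine→pyrimidine, transversion)
base 22: G→T (purine→pyrimidine, transversion)
base 23: G→A (purine→purine, transition)
base 27: A→G (purine→purine, transition)
base 28: G→C (purine→pyrimidine, transversion)
base 30: A→T (purine→pyrimidine, transversion)

6 transitions, 4 transversions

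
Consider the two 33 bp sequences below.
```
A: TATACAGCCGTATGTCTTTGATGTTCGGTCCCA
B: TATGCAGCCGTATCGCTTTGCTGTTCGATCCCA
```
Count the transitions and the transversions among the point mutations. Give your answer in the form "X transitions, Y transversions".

Transitions (purine↔purine or pyrimidine↔pyrimidine): 4 A→G, 28 G→A.
Transversions (purine↔pyrimidine): 14 G→C, 15 T→G, 21 A→C.

2 transitions, 3 transversions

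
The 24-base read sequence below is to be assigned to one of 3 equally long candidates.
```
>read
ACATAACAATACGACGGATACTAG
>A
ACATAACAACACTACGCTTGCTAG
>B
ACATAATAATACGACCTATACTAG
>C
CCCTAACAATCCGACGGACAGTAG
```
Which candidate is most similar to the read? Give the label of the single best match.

B

Hamming distances to read — A: 5; B: 3; C: 5.
Smallest is B with 3 mismatches.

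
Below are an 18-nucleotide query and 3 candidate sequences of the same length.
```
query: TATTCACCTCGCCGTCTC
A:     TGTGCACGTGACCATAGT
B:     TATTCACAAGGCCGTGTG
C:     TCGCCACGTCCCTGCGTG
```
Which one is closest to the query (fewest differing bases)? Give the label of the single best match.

B

A differs at 9 bases; B differs at 5 bases; C differs at 9 bases. The closest is B.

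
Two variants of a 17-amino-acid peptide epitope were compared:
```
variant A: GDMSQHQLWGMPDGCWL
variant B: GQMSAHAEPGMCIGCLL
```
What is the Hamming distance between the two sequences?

8

The sequences differ at positions 2, 5, 7, 8, 9, 12, 13, 16 (1-based) — 8 in total.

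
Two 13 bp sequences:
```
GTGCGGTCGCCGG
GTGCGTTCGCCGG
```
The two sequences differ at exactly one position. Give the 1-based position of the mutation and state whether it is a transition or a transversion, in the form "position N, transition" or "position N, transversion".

position 6, transversion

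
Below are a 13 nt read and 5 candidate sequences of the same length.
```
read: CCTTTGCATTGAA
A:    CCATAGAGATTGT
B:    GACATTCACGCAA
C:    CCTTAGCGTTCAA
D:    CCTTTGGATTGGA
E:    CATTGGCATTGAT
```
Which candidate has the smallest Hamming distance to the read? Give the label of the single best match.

D

Hamming distances to read — A: 8; B: 8; C: 3; D: 2; E: 3.
Smallest is D with 2 mismatches.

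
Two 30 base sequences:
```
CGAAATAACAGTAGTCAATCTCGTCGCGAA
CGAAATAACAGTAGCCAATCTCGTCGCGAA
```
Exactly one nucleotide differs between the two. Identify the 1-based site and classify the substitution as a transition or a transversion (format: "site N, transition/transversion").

The sequences differ only at site 15: T→C (pyrimidine→pyrimidine), a transition.

site 15, transition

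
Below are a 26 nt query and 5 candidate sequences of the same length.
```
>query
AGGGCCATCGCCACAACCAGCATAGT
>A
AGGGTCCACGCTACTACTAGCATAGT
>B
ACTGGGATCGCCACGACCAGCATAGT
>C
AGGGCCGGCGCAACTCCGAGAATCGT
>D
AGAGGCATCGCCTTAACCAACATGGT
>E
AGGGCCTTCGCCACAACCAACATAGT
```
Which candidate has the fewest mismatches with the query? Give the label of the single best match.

Hamming distances to query — A: 6; B: 5; C: 8; D: 6; E: 2.
Smallest is E with 2 mismatches.

E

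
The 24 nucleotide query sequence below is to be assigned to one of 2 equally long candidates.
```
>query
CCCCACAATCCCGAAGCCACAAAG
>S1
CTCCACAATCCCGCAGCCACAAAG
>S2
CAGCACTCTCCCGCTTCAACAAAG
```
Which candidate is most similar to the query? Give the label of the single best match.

S1

S1 differs at 2 positions; S2 differs at 8 positions. The closest is S1.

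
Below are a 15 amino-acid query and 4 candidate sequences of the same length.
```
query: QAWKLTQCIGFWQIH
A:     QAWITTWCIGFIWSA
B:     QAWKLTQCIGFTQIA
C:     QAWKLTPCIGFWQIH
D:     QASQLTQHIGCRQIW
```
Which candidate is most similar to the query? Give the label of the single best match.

C

A differs at 7 residues; B differs at 2 residues; C differs at 1 residue; D differs at 6 residues. The closest is C.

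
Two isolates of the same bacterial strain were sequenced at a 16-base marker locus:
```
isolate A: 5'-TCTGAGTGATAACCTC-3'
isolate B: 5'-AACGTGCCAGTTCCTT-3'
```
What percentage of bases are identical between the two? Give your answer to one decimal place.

37.5%

Mismatches at positions 1, 2, 3, 5, 7, 8, 10, 11, 12, 16 (1-based): 10 of 16.
Identical positions: 6/16 = 37.5% → 37.5%.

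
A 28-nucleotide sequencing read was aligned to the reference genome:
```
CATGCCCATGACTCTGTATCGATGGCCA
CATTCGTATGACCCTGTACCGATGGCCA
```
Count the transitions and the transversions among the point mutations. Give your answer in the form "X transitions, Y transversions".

3 transitions, 2 transversions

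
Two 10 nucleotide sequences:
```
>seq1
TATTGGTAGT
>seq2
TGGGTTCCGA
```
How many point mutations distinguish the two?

8

Comparing position by position, 8 bases differ: 2 (A/G), 3 (T/G), 4 (T/G), 5 (G/T), 6 (G/T), 7 (T/C), 8 (A/C), 10 (T/A).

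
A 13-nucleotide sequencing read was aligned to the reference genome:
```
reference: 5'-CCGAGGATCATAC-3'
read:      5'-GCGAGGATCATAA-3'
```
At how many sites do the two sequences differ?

The sequences differ at sites 1, 13 (1-based) — 2 in total.

2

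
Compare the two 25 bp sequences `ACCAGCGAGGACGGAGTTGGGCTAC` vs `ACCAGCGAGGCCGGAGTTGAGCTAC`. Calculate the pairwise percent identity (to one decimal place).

Mismatches at positions 11, 20 (1-based): 2 of 25.
Identical positions: 23/25 = 92% → 92.0%.

92.0%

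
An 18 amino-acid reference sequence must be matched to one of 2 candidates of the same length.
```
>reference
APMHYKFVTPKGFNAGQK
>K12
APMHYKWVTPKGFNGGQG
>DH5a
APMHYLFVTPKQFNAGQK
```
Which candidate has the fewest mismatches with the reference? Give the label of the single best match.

DH5a

Hamming distances to reference — K12: 3; DH5a: 2.
Smallest is DH5a with 2 mismatches.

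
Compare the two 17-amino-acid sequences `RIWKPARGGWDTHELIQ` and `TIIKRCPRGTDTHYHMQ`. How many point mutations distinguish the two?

10

Comparing position by position, 10 residues differ: 1 (R/T), 3 (W/I), 5 (P/R), 6 (A/C), 7 (R/P), 8 (G/R), 10 (W/T), 14 (E/Y), 15 (L/H), 16 (I/M).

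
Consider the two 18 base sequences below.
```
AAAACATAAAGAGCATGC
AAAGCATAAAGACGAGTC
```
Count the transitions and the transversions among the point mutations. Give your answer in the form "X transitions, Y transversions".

1 transition, 4 transversions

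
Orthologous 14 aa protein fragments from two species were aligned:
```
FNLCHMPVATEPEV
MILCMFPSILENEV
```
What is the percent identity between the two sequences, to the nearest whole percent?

8 positions differ (1, 2, 5, 6, 8, 9, 10, 12), so 6 of 14 match: 6/14 = 42.86%.

43%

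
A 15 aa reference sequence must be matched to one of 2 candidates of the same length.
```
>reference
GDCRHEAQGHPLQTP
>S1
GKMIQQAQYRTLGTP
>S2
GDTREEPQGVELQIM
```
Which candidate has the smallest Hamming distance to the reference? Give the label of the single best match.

S2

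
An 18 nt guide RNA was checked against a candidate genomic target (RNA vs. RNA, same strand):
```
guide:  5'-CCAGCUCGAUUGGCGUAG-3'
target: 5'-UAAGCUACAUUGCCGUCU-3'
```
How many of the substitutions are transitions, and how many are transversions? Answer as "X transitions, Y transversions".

1 transition, 6 transversions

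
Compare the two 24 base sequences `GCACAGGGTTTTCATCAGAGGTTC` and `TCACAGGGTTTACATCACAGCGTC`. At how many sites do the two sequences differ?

5

The sequences differ at sites 1, 12, 18, 21, 22 (1-based) — 5 in total.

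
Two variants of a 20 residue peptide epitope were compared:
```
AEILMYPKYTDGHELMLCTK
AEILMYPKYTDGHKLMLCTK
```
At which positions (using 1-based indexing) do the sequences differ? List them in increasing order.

Differences at position 14 (E→K).

14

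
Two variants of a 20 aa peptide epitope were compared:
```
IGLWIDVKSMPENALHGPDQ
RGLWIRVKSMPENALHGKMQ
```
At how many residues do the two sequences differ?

The sequences differ at residues 1, 6, 18, 19 (1-based) — 4 in total.

4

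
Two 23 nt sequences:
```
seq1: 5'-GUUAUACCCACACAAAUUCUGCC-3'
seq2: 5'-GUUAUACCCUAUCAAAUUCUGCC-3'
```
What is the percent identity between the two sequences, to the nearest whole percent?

3 positions differ (10, 11, 12), so 20 of 23 match: 20/23 = 86.96%.

87%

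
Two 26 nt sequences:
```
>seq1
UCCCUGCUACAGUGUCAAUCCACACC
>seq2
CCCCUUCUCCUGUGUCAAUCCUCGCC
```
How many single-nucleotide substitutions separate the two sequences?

Mismatches (1-based): site 1: U→C; site 6: G→U; site 9: A→C; site 11: A→U; site 22: A→U; site 24: A→G.

6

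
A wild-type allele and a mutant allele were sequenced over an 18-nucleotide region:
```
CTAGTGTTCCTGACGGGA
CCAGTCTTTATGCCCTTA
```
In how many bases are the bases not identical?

8

The sequences differ at bases 2, 6, 9, 10, 13, 15, 16, 17 (1-based) — 8 in total.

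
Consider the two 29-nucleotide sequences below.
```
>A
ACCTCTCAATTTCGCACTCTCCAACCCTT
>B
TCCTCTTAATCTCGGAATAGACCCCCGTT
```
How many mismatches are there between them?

Comparing position by position, 11 sites differ: 1 (A/T), 7 (C/T), 11 (T/C), 15 (C/G), 17 (C/A), 19 (C/A), 20 (T/G), 21 (C/A), 23 (A/C), 24 (A/C), 27 (C/G).

11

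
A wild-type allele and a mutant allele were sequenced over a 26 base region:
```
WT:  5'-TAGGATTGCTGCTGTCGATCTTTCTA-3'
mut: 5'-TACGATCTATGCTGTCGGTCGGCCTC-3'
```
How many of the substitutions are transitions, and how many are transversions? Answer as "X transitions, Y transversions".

3 transitions, 6 transversions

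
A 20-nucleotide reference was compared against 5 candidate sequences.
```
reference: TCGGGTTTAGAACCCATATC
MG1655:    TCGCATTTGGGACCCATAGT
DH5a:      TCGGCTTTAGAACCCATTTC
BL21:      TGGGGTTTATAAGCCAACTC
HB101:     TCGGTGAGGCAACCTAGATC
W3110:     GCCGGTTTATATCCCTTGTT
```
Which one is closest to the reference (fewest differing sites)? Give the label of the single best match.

Hamming distances to reference — MG1655: 6; DH5a: 2; BL21: 5; HB101: 8; W3110: 7.
Smallest is DH5a with 2 mismatches.

DH5a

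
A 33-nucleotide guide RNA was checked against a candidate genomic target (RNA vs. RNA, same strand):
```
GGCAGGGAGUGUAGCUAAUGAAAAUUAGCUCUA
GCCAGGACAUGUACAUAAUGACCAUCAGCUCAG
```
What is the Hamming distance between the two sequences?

Comparing position by position, 11 positions differ: 2 (G/C), 7 (G/A), 8 (A/C), 9 (G/A), 14 (G/C), 15 (C/A), 22 (A/C), 23 (A/C), 26 (U/C), 32 (U/A), 33 (A/G).

11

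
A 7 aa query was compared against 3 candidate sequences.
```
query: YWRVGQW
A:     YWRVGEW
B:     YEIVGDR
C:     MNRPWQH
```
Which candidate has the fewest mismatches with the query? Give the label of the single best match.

Hamming distances to query — A: 1; B: 4; C: 5.
Smallest is A with 1 mismatch.

A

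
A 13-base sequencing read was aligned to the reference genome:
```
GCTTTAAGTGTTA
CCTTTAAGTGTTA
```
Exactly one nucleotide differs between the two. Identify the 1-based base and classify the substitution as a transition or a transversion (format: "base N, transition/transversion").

Base 1 changes G→C. G is a purine and C is a pyrimidine, so this is a transversion.

base 1, transversion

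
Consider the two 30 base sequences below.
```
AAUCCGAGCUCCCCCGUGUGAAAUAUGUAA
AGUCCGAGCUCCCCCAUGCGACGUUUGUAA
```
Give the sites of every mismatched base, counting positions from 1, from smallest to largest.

Differences at site 2 (A→G), site 16 (G→A), site 19 (U→C), site 22 (A→C), site 23 (A→G), site 25 (A→U).

2, 16, 19, 22, 23, 25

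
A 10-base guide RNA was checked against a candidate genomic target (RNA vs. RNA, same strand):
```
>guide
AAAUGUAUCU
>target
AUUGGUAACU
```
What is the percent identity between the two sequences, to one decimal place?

60.0%

4 positions differ (2, 3, 4, 8), so 6 of 10 match: 6/10 = 60%.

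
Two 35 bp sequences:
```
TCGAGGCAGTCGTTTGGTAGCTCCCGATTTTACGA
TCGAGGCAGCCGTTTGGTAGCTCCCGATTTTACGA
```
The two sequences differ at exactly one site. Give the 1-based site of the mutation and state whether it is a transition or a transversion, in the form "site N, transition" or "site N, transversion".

Site 10 changes T→C. T is a pyrimidine and C is a pyrimidine, so this is a transition.

site 10, transition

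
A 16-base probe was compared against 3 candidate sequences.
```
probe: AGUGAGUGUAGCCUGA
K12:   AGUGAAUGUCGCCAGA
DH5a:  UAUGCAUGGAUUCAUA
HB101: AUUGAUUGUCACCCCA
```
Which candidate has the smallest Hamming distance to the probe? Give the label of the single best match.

K12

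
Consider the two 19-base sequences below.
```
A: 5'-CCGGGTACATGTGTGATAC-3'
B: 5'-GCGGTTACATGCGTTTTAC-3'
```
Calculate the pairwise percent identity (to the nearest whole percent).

74%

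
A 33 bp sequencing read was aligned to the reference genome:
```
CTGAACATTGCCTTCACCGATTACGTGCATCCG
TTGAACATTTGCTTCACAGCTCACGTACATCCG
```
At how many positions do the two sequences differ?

7

Mismatches (1-based): position 1: C→T; position 10: G→T; position 11: C→G; position 18: C→A; position 20: A→C; position 22: T→C; position 27: G→A.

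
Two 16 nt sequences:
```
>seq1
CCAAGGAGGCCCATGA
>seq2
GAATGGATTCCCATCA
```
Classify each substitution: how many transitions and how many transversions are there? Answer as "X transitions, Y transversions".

0 transitions, 6 transversions

Mismatches (1-based):
base 1: C→G (pyrimidine→purine, transversion)
base 2: C→A (pyrimidine→purine, transversion)
base 4: A→T (purine→pyrimidine, transversion)
base 8: G→T (purine→pyrimidine, transversion)
base 9: G→T (purine→pyrimidine, transversion)
base 15: G→C (purine→pyrimidine, transversion)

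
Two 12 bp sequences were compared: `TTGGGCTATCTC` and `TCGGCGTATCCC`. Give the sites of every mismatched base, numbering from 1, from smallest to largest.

Scanning 1-based: 2: T/C; 5: G/C; 6: C/G; 11: T/C.

2, 5, 6, 11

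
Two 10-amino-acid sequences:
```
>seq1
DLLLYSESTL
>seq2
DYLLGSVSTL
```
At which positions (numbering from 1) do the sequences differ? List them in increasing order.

Differences at position 2 (L→Y), position 5 (Y→G), position 7 (E→V).

2, 5, 7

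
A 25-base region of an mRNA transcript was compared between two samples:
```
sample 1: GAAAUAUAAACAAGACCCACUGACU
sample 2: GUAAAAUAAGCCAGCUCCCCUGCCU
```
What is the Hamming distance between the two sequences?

8

The sequences differ at positions 2, 5, 10, 12, 15, 16, 19, 23 (1-based) — 8 in total.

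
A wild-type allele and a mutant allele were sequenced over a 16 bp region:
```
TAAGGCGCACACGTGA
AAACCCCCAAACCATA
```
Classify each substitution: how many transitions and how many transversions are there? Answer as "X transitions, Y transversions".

Transitions (purine↔purine or pyrimidine↔pyrimidine): none.
Transversions (purine↔pyrimidine): 1 T→A, 4 G→C, 5 G→C, 7 G→C, 10 C→A, 13 G→C, 14 T→A, 15 G→T.

0 transitions, 8 transversions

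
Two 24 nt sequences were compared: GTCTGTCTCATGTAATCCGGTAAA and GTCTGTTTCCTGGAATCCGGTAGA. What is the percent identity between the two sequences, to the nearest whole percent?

4 positions differ (7, 10, 13, 23), so 20 of 24 match: 20/24 = 83.33%.

83%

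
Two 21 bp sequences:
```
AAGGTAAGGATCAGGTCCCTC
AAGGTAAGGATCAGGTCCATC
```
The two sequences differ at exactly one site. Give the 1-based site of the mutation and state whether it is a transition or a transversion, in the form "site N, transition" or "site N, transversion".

Site 19 changes C→A. C is a pyrimidine and A is a purine, so this is a transversion.

site 19, transversion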